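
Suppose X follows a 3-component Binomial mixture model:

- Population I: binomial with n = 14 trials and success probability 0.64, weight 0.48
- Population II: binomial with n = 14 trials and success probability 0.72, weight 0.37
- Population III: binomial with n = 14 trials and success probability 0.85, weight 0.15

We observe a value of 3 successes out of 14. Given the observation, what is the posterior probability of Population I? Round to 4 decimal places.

0.9353

Posterior ∝ prior × likelihood, so P(k | x) ∝ P(Z=k) f_k(x); normalise over all components.
Evaluate each component's likelihood at the observed value:
  f_I = 0.00125594
  f_II = 0.000112678
  f_III = 1.93358e-07
Weight by the priors:
  P(Z=I)·f_I = 0.48 × 0.00125594 = 0.000602851
  P(Z=II)·f_II = 0.37 × 0.000112678 = 4.16907e-05
  P(Z=III)·f_III = 0.15 × 1.93358e-07 = 2.90037e-08
Evidence: 0.000602851 + 4.16907e-05 + 2.90037e-08 = 0.000644571
Responsibility of Population I: 0.000602851 / 0.000644571 ≈ 0.9353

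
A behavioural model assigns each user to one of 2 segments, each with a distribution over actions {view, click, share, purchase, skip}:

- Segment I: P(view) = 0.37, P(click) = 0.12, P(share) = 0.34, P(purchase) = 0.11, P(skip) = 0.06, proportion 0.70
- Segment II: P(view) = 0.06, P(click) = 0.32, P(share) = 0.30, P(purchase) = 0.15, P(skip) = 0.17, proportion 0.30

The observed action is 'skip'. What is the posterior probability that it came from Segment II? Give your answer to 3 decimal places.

0.548

P(component k | x) = P(Z=k)·f_k(x) / marginal(x), where marginal(x) = Σ_j P(Z=j)·f_j(x).
Component likelihoods at x = 'skip':
  L_I = 0.06
  L_II = 0.17
Unnormalised posteriors:
  P(Z=I)·L_I = 0.70 × 0.06 = 0.042
  P(Z=II)·L_II = 0.30 × 0.17 = 0.051
Marginal: 0.042 + 0.051 = 0.093
P(Segment II | the observation) ≈ 0.548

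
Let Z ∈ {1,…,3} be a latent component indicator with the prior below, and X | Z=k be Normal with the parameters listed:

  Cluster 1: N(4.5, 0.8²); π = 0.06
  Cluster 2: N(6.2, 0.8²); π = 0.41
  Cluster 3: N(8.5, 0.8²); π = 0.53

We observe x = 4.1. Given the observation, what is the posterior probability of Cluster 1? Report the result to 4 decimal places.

P(component k | x) = P(Z=k)·f_k(x) / marginal(x), where marginal(x) = Σ_j P(Z=j)·f_j(x).
Component likelihoods at x = 4.1:
  L_1 = (1/(0.8·√(2π)))·exp(−(4.1−4.5)²/(2·0.8²)) = 0.498678·exp(-0.12500) = 0.440082
  L_2 = (1/(0.8·√(2π)))·exp(−(4.1−6.2)²/(2·0.8²)) = 0.498678·exp(-3.44531) = 0.0159052
  L_3 = (1/(0.8·√(2π)))·exp(−(4.1−8.5)²/(2·0.8²)) = 0.498678·exp(-15.12500) = 1.34622e-07
Prior × likelihood for each component:
  P(Z=1)·L_1 = 0.06 × 0.440082 = 0.0264049
  P(Z=2)·L_2 = 0.41 × 0.0159052 = 0.00652114
  P(Z=3)·L_3 = 0.53 × 1.34622e-07 = 7.13497e-08
Normaliser: 0.0264049 + 0.00652114 + 7.13497e-08 = 0.0329261
So the posterior for Cluster 1 is 0.0264049 / 0.0329261 ≈ 0.8019.

0.8019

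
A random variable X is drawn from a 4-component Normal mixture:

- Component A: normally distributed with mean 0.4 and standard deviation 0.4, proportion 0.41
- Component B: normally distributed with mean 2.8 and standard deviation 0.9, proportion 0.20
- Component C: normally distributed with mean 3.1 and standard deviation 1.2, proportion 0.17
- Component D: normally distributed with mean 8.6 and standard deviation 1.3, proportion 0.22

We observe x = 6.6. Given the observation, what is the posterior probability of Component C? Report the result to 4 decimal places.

0.0374

The responsibility of component k is w_k f_k(x) divided by Σ_j w_j f_j(x).
Component likelihoods at x = 6.6:
  f_A = (1/(0.4·√(2π)))·exp(−(6.6−0.4)²/(2·0.4²)) = 0.997356·exp(-120.12500) = 6.74878e-53
  f_B = (1/(0.9·√(2π)))·exp(−(6.6−2.8)²/(2·0.9²)) = 0.443269·exp(-8.91358) = 5.96415e-05
  f_C = (1/(1.2·√(2π)))·exp(−(6.6−3.1)²/(2·1.2²)) = 0.332452·exp(-4.25347) = 0.00472573
  f_D = (1/(1.3·√(2π)))·exp(−(6.6−8.6)²/(2·1.3²)) = 0.306879·exp(-1.18343) = 0.0939742
Unnormalised posteriors:
  w_A·f_A = 0.41 × 6.74878e-53 = 2.767e-53
  w_B·f_B = 0.20 × 5.96415e-05 = 1.19283e-05
  w_C·f_C = 0.17 × 0.00472573 = 0.000803375
  w_D·f_D = 0.22 × 0.0939742 = 0.0206743
Denominator: 2.767e-53 + 1.19283e-05 + 0.000803375 + 0.0206743 = 0.0214896
P(Component C | the observation) ≈ 0.0374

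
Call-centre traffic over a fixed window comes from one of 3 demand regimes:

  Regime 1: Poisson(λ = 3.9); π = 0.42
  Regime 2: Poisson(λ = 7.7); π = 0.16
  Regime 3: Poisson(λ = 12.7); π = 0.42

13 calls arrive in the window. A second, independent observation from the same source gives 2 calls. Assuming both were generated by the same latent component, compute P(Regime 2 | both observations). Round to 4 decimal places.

0.7087

By Bayes' theorem, P(k | x) = P(Z=k) f_k(x) / Σ_j P(Z=j) f_j(x).
Since both observations come from the same component, the likelihood for component k is f_k(x₁)·f_k(x₂).
  p_1 = [0.000156968] × [0.15394] = 2.41636e-05
  p_2 = [0.0243238] × [0.0134241] = 0.000326524
  p_3 = [0.109554] × [0.000246058] = 2.69566e-05
Unnormalised posteriors:
  P(Z=1)·p_1 = 0.42 × 2.41636e-05 = 1.01487e-05
  P(Z=2)·p_2 = 0.16 × 0.000326524 = 5.22439e-05
  P(Z=3)·p_3 = 0.42 × 2.69566e-05 = 1.13218e-05
Marginal: 1.01487e-05 + 5.22439e-05 + 1.13218e-05 = 7.37144e-05
P(Regime 2 | data) ≈ 0.7087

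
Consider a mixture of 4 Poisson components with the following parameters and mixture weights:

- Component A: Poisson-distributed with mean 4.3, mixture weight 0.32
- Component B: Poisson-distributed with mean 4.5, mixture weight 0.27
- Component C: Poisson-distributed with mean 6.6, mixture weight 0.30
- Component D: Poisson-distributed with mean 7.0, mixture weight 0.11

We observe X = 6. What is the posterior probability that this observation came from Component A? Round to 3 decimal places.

0.280

By Bayes' theorem, P(k | x) = w_k f_k(x) / Σ_j w_j f_j(x).
Evaluate each component's likelihood at the observed value:
  L_A = 0.119127
  L_B = 0.12812
  L_C = 0.156166
  L_D = 0.149003
Multiply by the mixture weights:
  w_A·L_A = 0.32 × 0.119127 = 0.0381208
  w_B·L_B = 0.27 × 0.12812 = 0.0345924
  w_C·L_C = 0.30 × 0.156166 = 0.0468499
  w_D·L_D = 0.11 × 0.149003 = 0.0163903
Evidence: 0.0381208 + 0.0345924 + 0.0468499 + 0.0163903 = 0.135953
P(Component A | data) ≈ 0.280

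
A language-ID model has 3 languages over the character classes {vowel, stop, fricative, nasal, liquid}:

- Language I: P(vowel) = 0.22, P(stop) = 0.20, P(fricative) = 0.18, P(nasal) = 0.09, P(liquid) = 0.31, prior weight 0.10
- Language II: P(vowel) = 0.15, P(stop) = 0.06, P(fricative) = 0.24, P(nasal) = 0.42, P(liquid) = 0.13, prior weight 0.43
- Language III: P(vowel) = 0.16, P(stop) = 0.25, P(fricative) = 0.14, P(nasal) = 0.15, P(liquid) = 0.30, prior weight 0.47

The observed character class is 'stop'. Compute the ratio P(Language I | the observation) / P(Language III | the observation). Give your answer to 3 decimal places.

0.170

Only the two components matter; the odds are (w_i f_i(x)) / (w_j f_j(x)).
Categorical probabilities:
  p_I = P(stop | comp) = 0.20
  p_II = P(stop | comp) = 0.06
  p_III = P(stop | comp) = 0.25
Odds = (0.10/0.47) × (0.2/0.25) = 0.212766 × 0.8 ≈ 0.170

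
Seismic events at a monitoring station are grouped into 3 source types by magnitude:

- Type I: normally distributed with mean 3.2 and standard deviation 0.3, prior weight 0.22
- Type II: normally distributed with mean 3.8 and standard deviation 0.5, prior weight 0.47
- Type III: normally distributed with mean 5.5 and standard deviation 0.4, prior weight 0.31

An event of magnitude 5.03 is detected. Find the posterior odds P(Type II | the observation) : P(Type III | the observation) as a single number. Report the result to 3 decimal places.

Only the two components matter; the odds are (w_i f_i(x)) / (w_j f_j(x)).
Evaluate each component's likelihood at the observed value:
  L_I = (1/(0.3·√(2π)))·exp(−(5.03−3.2)²/(2·0.3²)) = 1.329808·exp(-18.60500) = 1.10596e-08
  L_II = (1/(0.5·√(2π)))·exp(−(5.03−3.8)²/(2·0.5²)) = 0.797885·exp(-3.02580) = 0.0387126
  L_III = (1/(0.4·√(2π)))·exp(−(5.03−5.5)²/(2·0.4²)) = 0.997356·exp(-0.69031) = 0.500093
Odds = (0.47/0.31) × (0.0387126/0.500093) = 1.51613 × 0.0774106 ≈ 0.117

0.117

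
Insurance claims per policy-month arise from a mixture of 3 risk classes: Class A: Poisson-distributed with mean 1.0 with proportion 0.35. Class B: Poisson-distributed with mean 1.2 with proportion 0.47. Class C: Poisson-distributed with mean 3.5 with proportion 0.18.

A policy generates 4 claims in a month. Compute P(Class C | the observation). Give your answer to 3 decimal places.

Posterior ∝ prior × likelihood, so P(k | x) ∝ π_k f_k(x); normalise over all components.
Component likelihoods at x = 4 claims:
  f_A = e^(−1.0)·1.0^4/4! = 0.0153283
  f_B = e^(−1.2)·1.2^4/4! = 0.0260232
  f_C = e^(−3.5)·3.5^4/4! = 0.188812
Prior × likelihood for each component:
  π_A·f_A = 0.35 × 0.0153283 = 0.00536491
  π_B·f_B = 0.47 × 0.0260232 = 0.0122309
  π_C·f_C = 0.18 × 0.188812 = 0.0339862
Evidence: 0.00536491 + 0.0122309 + 0.0339862 = 0.051582
P(Class C | x) = 0.0339862 / 0.051582 ≈ 0.659

0.659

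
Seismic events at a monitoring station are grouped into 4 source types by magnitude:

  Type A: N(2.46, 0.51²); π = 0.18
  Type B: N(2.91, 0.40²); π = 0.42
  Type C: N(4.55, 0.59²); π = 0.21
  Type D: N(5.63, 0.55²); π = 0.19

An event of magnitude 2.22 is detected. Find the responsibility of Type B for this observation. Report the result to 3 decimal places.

0.429

The responsibility of component k is π_k f_k(x) divided by Σ_j π_j f_j(x).
Component likelihoods at x = 2.22:
  f_A = 0.700248
  f_B = 0.225269
  f_C = 0.000277633
  f_D = 3.26143e-09
Unnormalised posteriors:
  π_A·f_A = 0.18 × 0.700248 = 0.126045
  π_B·f_B = 0.42 × 0.225269 = 0.094613
  π_C·f_C = 0.21 × 0.000277633 = 5.8303e-05
  π_D·f_D = 0.19 × 3.26143e-09 = 6.19671e-10
Denominator: 0.126045 + 0.094613 + 5.8303e-05 + 6.19671e-10 = 0.220716
P(Type B | the observation) ≈ 0.429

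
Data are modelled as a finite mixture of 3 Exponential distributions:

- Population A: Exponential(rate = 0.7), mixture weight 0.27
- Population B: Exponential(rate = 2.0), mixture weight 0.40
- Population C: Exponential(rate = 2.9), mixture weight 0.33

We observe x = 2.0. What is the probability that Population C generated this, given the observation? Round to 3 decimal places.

P(component k | x) = w_k·f_k(x) / marginal(x), where marginal(x) = Σ_j w_j·f_j(x).
Component likelihoods at x = 2.0:
  f_A = 0.7·e^(−0.7·2.0) = 0.7·e^(−1.4000) = 0.172618
  f_B = 2.0·e^(−2.0·2.0) = 2.0·e^(−4.0000) = 0.0366313
  f_C = 2.9·e^(−2.9·2.0) = 2.9·e^(−5.8000) = 0.00877991
Multiply by the mixture weights:
  w_A·f_A = 0.27 × 0.172618 = 0.0466068
  w_B·f_B = 0.40 × 0.0366313 = 0.0146525
  w_C·f_C = 0.33 × 0.00877991 = 0.00289737
Marginal: 0.0466068 + 0.0146525 + 0.00289737 = 0.0641567
Responsibility of Population C: 0.00289737 / 0.0641567 ≈ 0.045

0.045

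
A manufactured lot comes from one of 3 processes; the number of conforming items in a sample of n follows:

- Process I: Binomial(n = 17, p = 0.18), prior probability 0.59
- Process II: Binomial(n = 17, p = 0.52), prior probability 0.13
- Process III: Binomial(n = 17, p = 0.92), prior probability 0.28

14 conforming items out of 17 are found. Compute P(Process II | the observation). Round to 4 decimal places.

Posterior ∝ prior × likelihood, so P(k | x) ∝ w_k f_k(x); normalise over all components.
Evaluate each component's likelihood at the observed value:
  f_I = 1.40529e-08
  f_II = 0.00794839
  f_III = 0.108345
Weight by the priors:
  w_I·f_I = 0.59 × 1.40529e-08 = 8.2912e-09
  w_II·f_II = 0.13 × 0.00794839 = 0.00103329
  w_III·f_III = 0.28 × 0.108345 = 0.0303366
Evidence: 8.2912e-09 + 0.00103329 + 0.0303366 = 0.0313699
Responsibility of Process II: 0.00103329 / 0.0313699 ≈ 0.0329

0.0329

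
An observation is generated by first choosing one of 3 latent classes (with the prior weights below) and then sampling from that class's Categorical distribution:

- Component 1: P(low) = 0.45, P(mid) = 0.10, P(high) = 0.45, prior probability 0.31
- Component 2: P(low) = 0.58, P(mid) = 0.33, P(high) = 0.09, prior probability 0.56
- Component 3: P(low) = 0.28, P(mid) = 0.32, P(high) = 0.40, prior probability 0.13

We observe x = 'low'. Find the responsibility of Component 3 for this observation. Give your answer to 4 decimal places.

Apply Bayes' rule: the posterior for each component is proportional to its prior times its likelihood at x.
Categorical probabilities:
  L_1 = P(low | comp) = 0.45
  L_2 = P(low | comp) = 0.58
  L_3 = P(low | comp) = 0.28
Multiply by the mixture weights:
  w_1·L_1 = 0.31 × 0.45 = 0.1395
  w_2·L_2 = 0.56 × 0.58 = 0.3248
  w_3·L_3 = 0.13 × 0.28 = 0.0364
Sum: 0.1395 + 0.3248 + 0.0364 = 0.5007
P(Component 3 | data) = 0.0364 / 0.5007 ≈ 0.0727

0.0727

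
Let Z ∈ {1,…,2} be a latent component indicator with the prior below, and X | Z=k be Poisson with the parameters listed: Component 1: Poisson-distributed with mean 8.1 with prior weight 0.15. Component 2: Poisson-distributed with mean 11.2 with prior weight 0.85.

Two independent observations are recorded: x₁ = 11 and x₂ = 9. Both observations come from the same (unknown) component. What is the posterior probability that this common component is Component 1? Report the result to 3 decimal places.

0.118

Posterior ∝ prior × likelihood, so P(k | x) ∝ w_k f_k(x); normalise over all components.
Since both observations come from the same component, the likelihood for component k is f_k(x₁)·f_k(x₂).
  p_1 = [0.0748849] × [0.12555] = 0.0094018
  p_2 = [0.119164] × [0.104496] = 0.0124522
Unnormalised posteriors:
  w_1·p_1 = 0.15 × 0.0094018 = 0.00141027
  w_2·p_2 = 0.85 × 0.0124522 = 0.0105844
Denominator: 0.00141027 + 0.0105844 = 0.0119946
So the posterior for Component 1 is 0.00141027 / 0.0119946 ≈ 0.118.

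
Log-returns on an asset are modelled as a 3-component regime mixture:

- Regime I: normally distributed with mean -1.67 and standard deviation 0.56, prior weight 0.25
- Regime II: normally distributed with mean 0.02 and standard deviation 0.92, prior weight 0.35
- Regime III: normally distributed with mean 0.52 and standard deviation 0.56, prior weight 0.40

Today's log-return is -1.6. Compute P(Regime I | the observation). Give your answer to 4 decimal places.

0.8450

The responsibility of component k is w_k f_k(x) divided by Σ_j w_j f_j(x).
Component likelihoods at x = -1.6:
  f_I = (1/(0.56·√(2π)))·exp(−(-1.6−-1.67)²/(2·0.56²)) = 0.712397·exp(-0.00781) = 0.706853
  f_II = (1/(0.92·√(2π)))·exp(−(-1.6−0.02)²/(2·0.92²)) = 0.433633·exp(-1.55033) = 0.0920073
  f_III = (1/(0.56·√(2π)))·exp(−(-1.6−0.52)²/(2·0.56²)) = 0.712397·exp(-7.16582) = 0.000550361
Weight by the priors:
  w_I·f_I = 0.25 × 0.706853 = 0.176713
  w_II·f_II = 0.35 × 0.0920073 = 0.0322025
  w_III·f_III = 0.40 × 0.000550361 = 0.000220144
Sum: 0.176713 + 0.0322025 + 0.000220144 = 0.209136
P(Regime I | data) ≈ 0.8450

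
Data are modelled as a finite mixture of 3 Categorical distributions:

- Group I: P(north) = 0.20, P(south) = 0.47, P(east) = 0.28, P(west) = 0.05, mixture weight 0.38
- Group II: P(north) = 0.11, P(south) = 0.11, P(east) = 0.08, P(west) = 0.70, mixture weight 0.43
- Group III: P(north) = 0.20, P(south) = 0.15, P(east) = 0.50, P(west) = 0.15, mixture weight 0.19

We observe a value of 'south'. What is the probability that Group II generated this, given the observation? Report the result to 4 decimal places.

P(component k | x) = π_k·f_k(x) / marginal(x), where marginal(x) = Σ_j π_j·f_j(x).
Evaluate each component's likelihood at the observed value:
  f_I = P(south | comp) = 0.47
  f_II = P(south | comp) = 0.11
  f_III = P(south | comp) = 0.15
Weight by the priors:
  π_I·f_I = 0.38 × 0.47 = 0.1786
  π_II·f_II = 0.43 × 0.11 = 0.0473
  π_III·f_III = 0.19 × 0.15 = 0.0285
Denominator: 0.1786 + 0.0473 + 0.0285 = 0.2544
P(Group II | data) ≈ 0.1859

0.1859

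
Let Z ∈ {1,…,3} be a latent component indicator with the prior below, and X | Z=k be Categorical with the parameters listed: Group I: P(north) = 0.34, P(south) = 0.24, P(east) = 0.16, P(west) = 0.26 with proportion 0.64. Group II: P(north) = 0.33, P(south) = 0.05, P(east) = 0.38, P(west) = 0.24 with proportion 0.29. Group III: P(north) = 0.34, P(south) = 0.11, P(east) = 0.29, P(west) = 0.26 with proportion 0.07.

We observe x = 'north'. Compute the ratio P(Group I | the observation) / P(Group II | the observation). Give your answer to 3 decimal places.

Posterior odds = (π_i f_i(x)) / (π_j f_j(x)); the normalising sum cancels.
Component likelihoods at x = 'north':
  L_I = P(north | comp) = 0.34
  L_II = P(north | comp) = 0.33
  L_III = P(north | comp) = 0.34
Odds = (0.64/0.29) × (0.34/0.33) = 2.2069 × 1.0303 ≈ 2.274

2.274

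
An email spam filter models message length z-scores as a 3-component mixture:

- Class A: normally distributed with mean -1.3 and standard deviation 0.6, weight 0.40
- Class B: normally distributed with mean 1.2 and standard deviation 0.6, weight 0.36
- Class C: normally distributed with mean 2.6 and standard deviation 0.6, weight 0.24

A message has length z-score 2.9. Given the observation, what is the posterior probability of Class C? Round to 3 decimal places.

0.970

The responsibility of component k is w_k f_k(x) divided by Σ_j w_j f_j(x).
Evaluate each component's likelihood at the observed value:
  p_A = (1/(0.6·√(2π)))·exp(−(2.9−-1.3)²/(2·0.6²)) = 0.664904·exp(-24.50000) = 1.52245e-11
  p_B = (1/(0.6·√(2π)))·exp(−(2.9−1.2)²/(2·0.6²)) = 0.664904·exp(-4.01389) = 0.0120102
  p_C = (1/(0.6·√(2π)))·exp(−(2.9−2.6)²/(2·0.6²)) = 0.664904·exp(-0.12500) = 0.586776
Unnormalised posteriors:
  w_A·p_A = 0.40 × 1.52245e-11 = 6.08981e-12
  w_B·p_B = 0.36 × 0.0120102 = 0.00432366
  w_C·p_C = 0.24 × 0.586776 = 0.140826
Evidence: 6.08981e-12 + 0.00432366 + 0.140826 = 0.14515
Responsibility of Class C: 0.140826 / 0.14515 ≈ 0.970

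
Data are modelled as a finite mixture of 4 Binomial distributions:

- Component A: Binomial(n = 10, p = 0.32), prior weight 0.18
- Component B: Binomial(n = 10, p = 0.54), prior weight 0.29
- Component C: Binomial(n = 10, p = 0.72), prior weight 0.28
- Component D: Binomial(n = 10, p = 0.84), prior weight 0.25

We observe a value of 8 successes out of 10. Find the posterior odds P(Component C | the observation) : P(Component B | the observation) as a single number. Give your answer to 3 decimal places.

3.573

The posterior odds equal the prior odds times the likelihood ratio: (π_i/π_j)·(f_i(x)/f_j(x)).
Evaluate each component's likelihood at the observed value:
  L_A = C(10,8)·0.32^8·0.68^2 = 45·0.000109951·0.4624 = 0.00228786
  L_B = C(10,8)·0.54^8·0.46^2 = 45·0.0072302·0.2116 = 0.0688459
  L_C = C(10,8)·0.72^8·0.28^2 = 45·0.0722204·0.0784 = 0.254794
  L_D = C(10,8)·0.84^8·0.16^2 = 45·0.247876·0.0256 = 0.285553
Odds = (0.28/0.29) × (0.254794/0.0688459) = 0.965517 × 3.70093 ≈ 3.573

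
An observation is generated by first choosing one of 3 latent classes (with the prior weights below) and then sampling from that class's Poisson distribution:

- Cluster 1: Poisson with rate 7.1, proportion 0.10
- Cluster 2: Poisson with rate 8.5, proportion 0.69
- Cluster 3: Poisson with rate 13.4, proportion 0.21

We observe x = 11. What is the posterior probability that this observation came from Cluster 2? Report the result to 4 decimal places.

Apply Bayes' rule: the posterior for each component is proportional to its prior times its likelihood at x.
Evaluate each component's likelihood at the observed value:
  f_1 = e^(−7.1)·7.1^11/11! = 0.0477744
  f_2 = e^(−8.5)·8.5^11/11! = 0.0853001
  f_3 = e^(−13.4)·13.4^11/11! = 0.0949404
Multiply by the mixture weights:
  π_1·f_1 = 0.10 × 0.0477744 = 0.00477744
  π_2·f_2 = 0.69 × 0.0853001 = 0.058857
  π_3·f_3 = 0.21 × 0.0949404 = 0.0199375
Evidence: 0.00477744 + 0.058857 + 0.0199375 = 0.083572
So the posterior for Cluster 2 is 0.058857 / 0.083572 ≈ 0.7043.

0.7043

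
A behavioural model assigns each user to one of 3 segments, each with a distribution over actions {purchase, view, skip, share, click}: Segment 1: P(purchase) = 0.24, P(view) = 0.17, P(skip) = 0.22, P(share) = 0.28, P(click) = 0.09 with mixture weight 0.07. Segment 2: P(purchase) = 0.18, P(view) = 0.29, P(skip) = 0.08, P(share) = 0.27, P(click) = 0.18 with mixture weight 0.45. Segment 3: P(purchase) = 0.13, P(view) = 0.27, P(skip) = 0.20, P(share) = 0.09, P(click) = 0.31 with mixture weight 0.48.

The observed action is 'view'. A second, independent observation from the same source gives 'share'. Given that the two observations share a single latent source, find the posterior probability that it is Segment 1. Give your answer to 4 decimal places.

0.0663

By Bayes' theorem, P(k | x) = w_k f_k(x) / Σ_j w_j f_j(x).
Since both observations come from the same component, the likelihood for component k is f_k(x₁)·f_k(x₂).
  L_1 = [0.17] × [0.28] = 0.0476
  L_2 = [0.29] × [0.27] = 0.0783
  L_3 = [0.27] × [0.09] = 0.0243
Prior × likelihood for each component:
  w_1·L_1 = 0.07 × 0.0476 = 0.003332
  w_2·L_2 = 0.45 × 0.0783 = 0.035235
  w_3·L_3 = 0.48 × 0.0243 = 0.011664
Denominator: 0.003332 + 0.035235 + 0.011664 = 0.050231
Responsibility of Segment 1: 0.003332 / 0.050231 ≈ 0.0663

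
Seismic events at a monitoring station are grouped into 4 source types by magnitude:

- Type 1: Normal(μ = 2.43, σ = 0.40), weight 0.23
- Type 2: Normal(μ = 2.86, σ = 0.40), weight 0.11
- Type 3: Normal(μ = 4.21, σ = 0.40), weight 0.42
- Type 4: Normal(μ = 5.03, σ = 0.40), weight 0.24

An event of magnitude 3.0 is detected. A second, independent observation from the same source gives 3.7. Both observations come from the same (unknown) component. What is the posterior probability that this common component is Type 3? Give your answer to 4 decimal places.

P(component k | x) = P(Z=k)·f_k(x) / marginal(x), where marginal(x) = Σ_j P(Z=j)·f_j(x).
Since both observations come from the same component, the likelihood for component k is f_k(x₁)·f_k(x₂).
  L_1 = [(1/(0.40·√(2π)))·exp(−(3.0−2.43)²/(2·0.40²)) = 0.997356·exp(-1.01531) = 0.361331] × [0.00645461] = 0.00233225
  L_2 = [(1/(0.40·√(2π)))·exp(−(3.0−2.86)²/(2·0.40²)) = 0.997356·exp(-0.06125) = 0.938101] × [0.109959] = 0.103153
  L_3 = [(1/(0.40·√(2π)))·exp(−(3.0−4.21)²/(2·0.40²)) = 0.997356·exp(-4.57531) = 0.0102758] × [0.442436] = 0.0045464
  L_4 = [(1/(0.40·√(2π)))·exp(−(3.0−5.03)²/(2·0.40²)) = 0.997356·exp(-12.87781) = 2.54734e-06] × [0.00396416] = 1.00981e-08
Multiply by the mixture weights:
  P(Z=1)·L_1 = 0.23 × 0.00233225 = 0.000536418
  P(Z=2)·L_2 = 0.11 × 0.103153 = 0.0113468
  P(Z=3)·L_3 = 0.42 × 0.0045464 = 0.00190949
  P(Z=4)·L_4 = 0.24 × 1.00981e-08 = 2.42354e-09
Evidence: 0.000536418 + 0.0113468 + 0.00190949 + 2.42354e-09 = 0.0137927
P(Type 3 | x₁,x₂) = 0.00190949 / 0.0137927 ≈ 0.1384

0.1384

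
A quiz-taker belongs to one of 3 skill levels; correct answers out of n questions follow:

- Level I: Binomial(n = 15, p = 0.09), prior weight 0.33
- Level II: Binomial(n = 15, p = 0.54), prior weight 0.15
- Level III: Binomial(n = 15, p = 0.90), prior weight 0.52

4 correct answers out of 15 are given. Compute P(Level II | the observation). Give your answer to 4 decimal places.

P(component k | x) = w_k·f_k(x) / marginal(x), where marginal(x) = Σ_j w_j·f_j(x).
Component likelihoods at x = 4 correct answers out of 15:
  f_I = C(15,4)·0.09^4·0.91^11 = 1365·6.561e-05·0.354369 = 0.0317364
  f_II = C(15,4)·0.54^4·0.46^11 = 1365·0.0850306·0.000195135 = 0.0226487
  f_III = C(15,4)·0.90^4·0.10^11 = 1365·0.6561·1e-11 = 8.95576e-09
Multiply by the mixture weights:
  w_I·f_I = 0.33 × 0.0317364 = 0.010473
  w_II·f_II = 0.15 × 0.0226487 = 0.00339731
  w_III·f_III = 0.52 × 8.95576e-09 = 4.657e-09
Marginal: 0.010473 + 0.00339731 + 4.657e-09 = 0.0138703
P(Level II | x) ≈ 0.2449

0.2449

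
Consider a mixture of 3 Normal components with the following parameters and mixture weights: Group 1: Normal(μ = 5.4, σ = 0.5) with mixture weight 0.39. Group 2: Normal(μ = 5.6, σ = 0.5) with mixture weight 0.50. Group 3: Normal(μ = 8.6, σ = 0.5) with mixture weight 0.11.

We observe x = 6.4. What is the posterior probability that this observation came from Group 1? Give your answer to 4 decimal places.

Apply Bayes' rule: the posterior for each component is proportional to its prior times its likelihood at x.
Component likelihoods at x = 6.4:
  L_1 = 0.107982
  L_2 = 0.221842
  L_3 = 4.98849e-05
Weight by the priors:
  w_1·L_1 = 0.39 × 0.107982 = 0.042113
  w_2·L_2 = 0.50 × 0.221842 = 0.110921
  w_3·L_3 = 0.11 × 4.98849e-05 = 5.48734e-06
Marginal: 0.042113 + 0.110921 + 5.48734e-06 = 0.153039
So the posterior for Group 1 is 0.042113 / 0.153039 ≈ 0.2752.

0.2752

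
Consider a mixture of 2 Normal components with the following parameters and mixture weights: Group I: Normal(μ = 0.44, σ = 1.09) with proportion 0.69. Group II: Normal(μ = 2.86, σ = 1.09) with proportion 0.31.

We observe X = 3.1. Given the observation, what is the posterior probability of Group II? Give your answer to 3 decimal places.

Apply Bayes' rule: the posterior for each component is proportional to its prior times its likelihood at x.
Normal densities:
  p_I = (1/(1.09·√(2π)))·exp(−(3.1−0.44)²/(2·1.09²)) = 0.366002·exp(-2.97770) = 0.0186332
  p_II = (1/(1.09·√(2π)))·exp(−(3.1−2.86)²/(2·1.09²)) = 0.366002·exp(-0.02424) = 0.357237
Prior × likelihood for each component:
  π_I·p_I = 0.69 × 0.0186332 = 0.0128569
  π_II·p_II = 0.31 × 0.357237 = 0.110743
Sum: 0.0128569 + 0.110743 = 0.1236
P(Group II | x) ≈ 0.896

0.896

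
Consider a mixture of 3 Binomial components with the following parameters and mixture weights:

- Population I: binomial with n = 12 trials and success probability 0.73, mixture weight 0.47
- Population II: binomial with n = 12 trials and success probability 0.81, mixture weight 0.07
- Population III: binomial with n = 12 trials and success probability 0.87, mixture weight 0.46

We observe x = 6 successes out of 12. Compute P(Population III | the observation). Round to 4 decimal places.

0.0327

Apply Bayes' rule: the posterior for each component is proportional to its prior times its likelihood at x.
Binomial probabilities:
  f_I = 0.0541741
  f_II = 0.0122773
  f_III = 0.00193396
Unnormalised posteriors:
  w_I·f_I = 0.47 × 0.0541741 = 0.0254618
  w_II·f_II = 0.07 × 0.0122773 = 0.000859413
  w_III·f_III = 0.46 × 0.00193396 = 0.000889622
Denominator: 0.0254618 + 0.000859413 + 0.000889622 = 0.0272109
Responsibility of Population III: 0.000889622 / 0.0272109 ≈ 0.0327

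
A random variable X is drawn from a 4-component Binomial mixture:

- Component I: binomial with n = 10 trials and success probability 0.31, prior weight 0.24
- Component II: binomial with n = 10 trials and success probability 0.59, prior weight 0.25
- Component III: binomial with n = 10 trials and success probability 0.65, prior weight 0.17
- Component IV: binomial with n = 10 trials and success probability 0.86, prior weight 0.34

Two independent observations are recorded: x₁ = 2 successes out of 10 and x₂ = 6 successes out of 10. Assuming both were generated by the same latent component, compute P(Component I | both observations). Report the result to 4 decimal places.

0.7021

P(component k | x) = P(Z=k)·f_k(x) / marginal(x), where marginal(x) = Σ_j P(Z=j)·f_j(x).
Since both observations come from the same component, the likelihood for component k is f_k(x₁)·f_k(x₂).
  p_I = [C(10,2)·0.31^2·0.69^8 = 45·0.0961·0.0513798 = 0.222192] × [0.042246] = 0.00938673
  p_II = [C(10,2)·0.59^2·0.41^8 = 45·0.3481·0.000798493 = 0.012508] × [0.250303] = 0.00313079
  p_III = [C(10,2)·0.65^2·0.35^8 = 45·0.4225·0.000225188 = 0.00428138] × [0.237668] = 0.00101755
  p_IV = [C(10,2)·0.86^2·0.14^8 = 45·0.7396·1.47579e-07 = 4.91172e-06] × [0.0326379] = 1.60308e-07
Prior × likelihood for each component:
  P(Z=I)·p_I = 0.24 × 0.00938673 = 0.00225282
  P(Z=II)·p_II = 0.25 × 0.00313079 = 0.000782698
  P(Z=III)·p_III = 0.17 × 0.00101755 = 0.000172983
  P(Z=IV)·p_IV = 0.34 × 1.60308e-07 = 5.45048e-08
Sum: 0.00225282 + 0.000782698 + 0.000172983 + 5.45048e-08 = 0.00320855
So the posterior for Component I is 0.00225282 / 0.00320855 ≈ 0.7021.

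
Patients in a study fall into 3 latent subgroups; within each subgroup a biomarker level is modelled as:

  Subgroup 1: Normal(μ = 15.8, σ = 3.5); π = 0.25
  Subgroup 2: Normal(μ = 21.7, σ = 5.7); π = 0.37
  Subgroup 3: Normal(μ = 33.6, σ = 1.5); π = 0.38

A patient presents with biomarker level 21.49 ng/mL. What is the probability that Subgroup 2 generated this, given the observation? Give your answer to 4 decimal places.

By Bayes' theorem, P(k | x) = w_k f_k(x) / Σ_j w_j f_j(x).
Evaluate each component's likelihood at the observed value:
  L_1 = 0.0304042
  L_2 = 0.0699424
  L_3 = 1.86828e-15
Unnormalised posteriors:
  w_1·L_1 = 0.25 × 0.0304042 = 0.00760105
  w_2·L_2 = 0.37 × 0.0699424 = 0.0258787
  w_3·L_3 = 0.38 × 1.86828e-15 = 7.09946e-16
Normaliser: 0.00760105 + 0.0258787 + 7.09946e-16 = 0.0334797
P(Subgroup 2 | x) ≈ 0.7730

0.7730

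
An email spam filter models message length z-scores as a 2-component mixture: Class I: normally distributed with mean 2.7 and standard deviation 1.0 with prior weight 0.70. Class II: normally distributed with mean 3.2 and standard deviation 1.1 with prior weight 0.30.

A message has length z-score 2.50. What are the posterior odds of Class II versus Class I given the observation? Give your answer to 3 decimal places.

Posterior odds = (π_i f_i(x)) / (π_j f_j(x)); the normalising sum cancels.
Component likelihoods at x = 2.50:
  p_I = (1/(1.0·√(2π)))·exp(−(2.50−2.7)²/(2·1.0²)) = 0.398942·exp(-0.02000) = 0.391043
  p_II = (1/(1.1·√(2π)))·exp(−(2.50−3.2)²/(2·1.1²)) = 0.362675·exp(-0.20248) = 0.296198
Odds = (0.30/0.70) × (0.296198/0.391043) = 0.428571 × 0.757456 ≈ 0.325

0.325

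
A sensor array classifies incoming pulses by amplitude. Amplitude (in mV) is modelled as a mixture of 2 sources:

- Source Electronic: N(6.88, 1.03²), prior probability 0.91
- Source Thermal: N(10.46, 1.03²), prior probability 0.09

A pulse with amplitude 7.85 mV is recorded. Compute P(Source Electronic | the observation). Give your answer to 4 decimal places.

0.9938

Posterior ∝ prior × likelihood, so P(k | x) ∝ P(Z=k) f_k(x); normalise over all components.
Component likelihoods at x = 7.85 mV:
  f_Electronic = 0.248592
  f_Thermal = 0.0156228
Weight by the priors:
  P(Z=Electronic)·f_Electronic = 0.91 × 0.248592 = 0.226219
  P(Z=Thermal)·f_Thermal = 0.09 × 0.0156228 = 0.00140605
Evidence: 0.226219 + 0.00140605 = 0.227625
Responsibility of Source Electronic: 0.226219 / 0.227625 ≈ 0.9938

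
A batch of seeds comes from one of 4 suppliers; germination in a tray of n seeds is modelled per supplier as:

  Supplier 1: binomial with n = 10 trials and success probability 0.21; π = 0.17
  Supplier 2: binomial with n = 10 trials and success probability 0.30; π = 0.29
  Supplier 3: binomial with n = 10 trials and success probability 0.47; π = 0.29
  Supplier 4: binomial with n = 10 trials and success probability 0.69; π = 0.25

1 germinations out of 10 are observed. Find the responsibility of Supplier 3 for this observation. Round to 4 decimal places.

Posterior ∝ prior × likelihood, so P(k | x) ∝ π_k f_k(x); normalise over all components.
Evaluate each component's likelihood at the observed value:
  p_1 = C(10,1)·0.21^1·0.79^9 = 10·0.21·0.119852 = 0.251688
  p_2 = C(10,1)·0.30^1·0.70^9 = 10·0.3·0.0403536 = 0.121061
  p_3 = C(10,1)·0.47^1·0.53^9 = 10·0.47·0.00329976 = 0.0155089
  p_4 = C(10,1)·0.69^1·0.31^9 = 10·0.69·2.64396e-05 = 0.000182433
Unnormalised posteriors:
  π_1·p_1 = 0.17 × 0.251688 = 0.042787
  π_2·p_2 = 0.29 × 0.121061 = 0.0351076
  π_3·p_3 = 0.29 × 0.0155089 = 0.00449758
  π_4·p_4 = 0.25 × 0.000182433 = 4.56083e-05
Normaliser: 0.042787 + 0.0351076 + 0.00449758 + 4.56083e-05 = 0.0824378
So the posterior for Supplier 3 is 0.00449758 / 0.0824378 ≈ 0.0546.

0.0546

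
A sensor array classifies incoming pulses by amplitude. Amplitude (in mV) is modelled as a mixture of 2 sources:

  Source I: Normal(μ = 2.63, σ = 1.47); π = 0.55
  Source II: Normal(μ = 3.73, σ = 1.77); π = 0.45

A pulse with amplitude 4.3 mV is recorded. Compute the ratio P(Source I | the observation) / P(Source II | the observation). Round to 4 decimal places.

0.8130

Since P(k|x) ∝ P(Z=k) f_k(x), the posterior odds are P(Z=i) f_i(x) / (P(Z=j) f_j(x)).
Component likelihoods at x = 4.3 mV:
  p_I = (1/(1.47·√(2π)))·exp(−(4.3−2.63)²/(2·1.47²)) = 0.271389·exp(-0.64531) = 0.142344
  p_II = (1/(1.77·√(2π)))·exp(−(4.3−3.73)²/(2·1.77²)) = 0.225391·exp(-0.05185) = 0.214002
Posterior odds = (P(Z=I)·p_I) / (P(Z=II)·p_II) = (0.55·0.142344) / (0.45·0.214002) = 0.078289 / 0.0963008 ≈ 0.8130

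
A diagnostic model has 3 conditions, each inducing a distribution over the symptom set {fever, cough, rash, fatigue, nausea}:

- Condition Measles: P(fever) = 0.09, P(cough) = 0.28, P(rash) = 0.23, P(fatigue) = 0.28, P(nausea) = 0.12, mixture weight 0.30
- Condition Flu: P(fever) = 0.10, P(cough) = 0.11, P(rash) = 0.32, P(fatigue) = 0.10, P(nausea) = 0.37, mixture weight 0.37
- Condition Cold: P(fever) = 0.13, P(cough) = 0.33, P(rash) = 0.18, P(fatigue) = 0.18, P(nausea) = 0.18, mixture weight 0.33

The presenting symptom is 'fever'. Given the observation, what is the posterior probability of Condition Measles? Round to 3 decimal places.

Apply Bayes' rule: the posterior for each component is proportional to its prior times its likelihood at x.
Categorical probabilities:
  L_Measles = P(fever | comp) = 0.09
  L_Flu = P(fever | comp) = 0.10
  L_Cold = P(fever | comp) = 0.13
Multiply by the mixture weights:
  w_Measles·L_Measles = 0.30 × 0.09 = 0.027
  w_Flu·L_Flu = 0.37 × 0.1 = 0.037
  w_Cold·L_Cold = 0.33 × 0.13 = 0.0429
Sum: 0.027 + 0.037 + 0.0429 = 0.1069
P(Condition Measles | data) ≈ 0.253

0.253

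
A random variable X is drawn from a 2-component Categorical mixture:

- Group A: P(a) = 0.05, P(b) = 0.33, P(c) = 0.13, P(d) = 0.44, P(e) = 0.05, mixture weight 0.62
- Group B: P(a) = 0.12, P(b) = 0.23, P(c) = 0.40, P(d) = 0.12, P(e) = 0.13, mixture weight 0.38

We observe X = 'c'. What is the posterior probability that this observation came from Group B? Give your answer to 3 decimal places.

0.653

Apply Bayes' rule: the posterior for each component is proportional to its prior times its likelihood at x.
Component likelihoods at x = 'c':
  p_A = 0.13
  p_B = 0.4
Unnormalised posteriors:
  P(Z=A)·p_A = 0.62 × 0.13 = 0.0806
  P(Z=B)·p_B = 0.38 × 0.4 = 0.152
Normaliser: 0.0806 + 0.152 = 0.2326
P(Group B | data) = 0.152 / 0.2326 ≈ 0.653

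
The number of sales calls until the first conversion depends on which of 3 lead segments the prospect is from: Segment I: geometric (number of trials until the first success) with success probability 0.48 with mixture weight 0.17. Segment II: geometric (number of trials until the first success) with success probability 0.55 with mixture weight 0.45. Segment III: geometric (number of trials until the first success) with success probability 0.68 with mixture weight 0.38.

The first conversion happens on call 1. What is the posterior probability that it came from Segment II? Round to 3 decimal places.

0.421

Posterior ∝ prior × likelihood, so P(k | x) ∝ P(Z=k) f_k(x); normalise over all components.
Geometric probabilities:
  L_I = 0.48
  L_II = 0.55
  L_III = 0.68
Weight by the priors:
  P(Z=I)·L_I = 0.17 × 0.48 = 0.0816
  P(Z=II)·L_II = 0.45 × 0.55 = 0.2475
  P(Z=III)·L_III = 0.38 × 0.68 = 0.2584
Evidence: 0.0816 + 0.2475 + 0.2584 = 0.5875
P(Segment II | the observation) ≈ 0.421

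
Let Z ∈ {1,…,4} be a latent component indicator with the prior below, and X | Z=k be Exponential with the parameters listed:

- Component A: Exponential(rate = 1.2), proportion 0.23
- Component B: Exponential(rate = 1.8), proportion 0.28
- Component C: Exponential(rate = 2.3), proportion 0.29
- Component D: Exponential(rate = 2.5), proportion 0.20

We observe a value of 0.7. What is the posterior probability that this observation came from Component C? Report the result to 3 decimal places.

0.276

Apply Bayes' rule: the posterior for each component is proportional to its prior times its likelihood at x.
Evaluate each component's likelihood at the observed value:
  f_A = 0.518053
  f_B = 0.510577
  f_C = 0.459742
  f_D = 0.434435
Prior × likelihood for each component:
  π_A·f_A = 0.23 × 0.518053 = 0.119152
  π_B·f_B = 0.28 × 0.510577 = 0.142962
  π_C·f_C = 0.29 × 0.459742 = 0.133325
  π_D·f_D = 0.20 × 0.434435 = 0.086887
Sum: 0.119152 + 0.142962 + 0.133325 + 0.086887 = 0.482326
So the posterior for Component C is 0.133325 / 0.482326 ≈ 0.276.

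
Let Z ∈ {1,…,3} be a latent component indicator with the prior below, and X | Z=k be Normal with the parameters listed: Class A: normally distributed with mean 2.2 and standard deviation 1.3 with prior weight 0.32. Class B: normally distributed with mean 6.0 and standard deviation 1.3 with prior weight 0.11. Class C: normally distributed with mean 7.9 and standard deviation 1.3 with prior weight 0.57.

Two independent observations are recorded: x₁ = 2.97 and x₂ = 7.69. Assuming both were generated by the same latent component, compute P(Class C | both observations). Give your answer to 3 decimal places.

By Bayes' theorem, P(k | x) = π_k f_k(x) / Σ_j π_j f_j(x).
Since both observations come from the same component, the likelihood for component k is f_k(x₁)·f_k(x₂).
  L_A = [(1/(1.3·√(2π)))·exp(−(2.97−2.2)²/(2·1.3²)) = 0.306879·exp(-0.17541) = 0.257505] × [4.11415e-05] = 1.05941e-05
  L_B = [(1/(1.3·√(2π)))·exp(−(2.97−6.0)²/(2·1.3²)) = 0.306879·exp(-2.71624) = 0.0202917] × [0.131822] = 0.00267489
  L_C = [(1/(1.3·√(2π)))·exp(−(2.97−7.9)²/(2·1.3²)) = 0.306879·exp(-7.19080) = 0.000231229] × [0.302901] = 7.00395e-05
Multiply by the mixture weights:
  π_A·L_A = 0.32 × 1.05941e-05 = 3.39013e-06
  π_B·L_B = 0.11 × 0.00267489 = 0.000294238
  π_C·L_C = 0.57 × 7.00395e-05 = 3.99225e-05
Evidence: 3.39013e-06 + 0.000294238 + 3.99225e-05 = 0.00033755
P(Class C | data) ≈ 0.118

0.118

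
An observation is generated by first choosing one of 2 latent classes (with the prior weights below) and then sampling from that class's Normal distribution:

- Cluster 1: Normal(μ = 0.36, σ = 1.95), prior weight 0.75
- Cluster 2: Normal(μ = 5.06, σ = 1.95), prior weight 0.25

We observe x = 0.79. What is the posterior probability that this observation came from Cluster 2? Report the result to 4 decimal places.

Apply Bayes' rule: the posterior for each component is proportional to its prior times its likelihood at x.
Component likelihoods at x = 0.79:
  p_1 = 0.199672
  p_2 = 0.0186063
Multiply by the mixture weights:
  P(Z=1)·p_1 = 0.75 × 0.199672 = 0.149754
  P(Z=2)·p_2 = 0.25 × 0.0186063 = 0.00465157
Evidence: 0.149754 + 0.00465157 = 0.154405
Responsibility of Cluster 2: 0.00465157 / 0.154405 ≈ 0.0301

0.0301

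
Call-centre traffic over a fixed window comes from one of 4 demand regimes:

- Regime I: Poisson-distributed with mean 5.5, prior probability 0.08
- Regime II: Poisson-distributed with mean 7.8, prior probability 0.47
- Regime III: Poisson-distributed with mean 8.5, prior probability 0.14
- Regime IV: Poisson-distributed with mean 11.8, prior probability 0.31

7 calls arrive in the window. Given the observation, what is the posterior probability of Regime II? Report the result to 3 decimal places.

0.611

Apply Bayes' rule: the posterior for each component is proportional to its prior times its likelihood at x.
Evaluate each component's likelihood at the observed value:
  p_I = 0.123449
  p_II = 0.142802
  p_III = 0.129419
  p_IV = 0.0474317
Weight by the priors:
  π_I·p_I = 0.08 × 0.123449 = 0.00987594
  π_II·p_II = 0.47 × 0.142802 = 0.067117
  π_III·p_III = 0.14 × 0.129419 = 0.0181187
  π_IV·p_IV = 0.31 × 0.0474317 = 0.0147038
Sum: 0.00987594 + 0.067117 + 0.0181187 + 0.0147038 = 0.109815
P(Regime II | data) = 0.067117 / 0.109815 ≈ 0.611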